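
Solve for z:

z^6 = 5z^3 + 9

Let u = z^3. The equation becomes u^2 - 5u - 9 = 0.
By the quadratic formula, u = 5/2 + sqrt(61)/2 or u = 5/2 - sqrt(61)/2.
z^3 = 5/2 + sqrt(61)/2 gives z = (5/2 + sqrt(61)/2)^(1/3) ~= 1.8571.
z^3 = 5/2 - sqrt(61)/2 gives z = -(-5/2 + sqrt(61)/2)^(1/3) ~= -1.1201.

z = -1.1201 or z = 1.8571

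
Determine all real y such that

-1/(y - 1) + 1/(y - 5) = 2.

Multiply both sides by (y - 1)(y - 5):
-(y - 5) + (y - 1) = 2(y - 1)(y - 5).
Expand and collect terms: 2y² - 12y + 6 = 0.
By the quadratic formula, y = (12 ± √96) / 4, so y ≈ 5.4495 or y ≈ 0.5505.
Neither value makes a denominator zero (y ≠ 1, y ≠ 5), so both are valid.

y = 0.5505 or y = 5.4495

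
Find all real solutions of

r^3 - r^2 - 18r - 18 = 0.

Possible rational roots are divisors of -18. Testing r = -3 gives 0, so (r + 3) is a factor.
Divide: r^3 - r^2 - 18r - 18 = (r + 3)(r^2 - 4r - 6).
Apply the quadratic formula to r^2 - 4r - 6 = 0: r = (4 +/- sqrt(40))/2, i.e. r ~= 5.1623 or r ~= -1.1623.

r = -3 or r = -1.1623 or r = 5.1623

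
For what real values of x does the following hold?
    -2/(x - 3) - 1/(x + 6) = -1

x = -5.1962 or x = 5.1962

Multiply both sides by (x - 3)(x + 6):
-2(x + 6) - (x - 3) = -(x - 3)(x + 6).
Expand and collect terms: -x² + 27 = 0.
By the quadratic formula, x = (0 ± √108) / -2, so x ≈ -5.1962 or x ≈ 5.1962.
Neither value makes a denominator zero (x ≠ 3, x ≠ -6), so both are valid.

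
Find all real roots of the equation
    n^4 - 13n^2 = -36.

Let u = n^2. The equation becomes u^2 - 13u + 36 = 0.
Factor: (u - 4)(u - 9) = 0, so u = 4 or u = 9.
n^2 = 4 gives n = +/-2.
n^2 = 9 gives n = +/-3.

n = -3 or n = -2 or n = 2 or n = 3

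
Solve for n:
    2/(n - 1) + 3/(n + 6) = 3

Multiply both sides by (n - 1)(n + 6):
2(n + 6) + 3(n - 1) = 3(n - 1)(n + 6).
Expand and collect terms: 3n² + 10n - 27 = 0.
By the quadratic formula, n = (-10 ± √424) / 6, so n ≈ 1.7652 or n ≈ -5.0985.
Neither value makes a denominator zero (n ≠ 1, n ≠ -6), so both are valid.

n = -5.0985 or n = 1.7652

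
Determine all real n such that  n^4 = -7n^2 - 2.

Let u = n^2. The equation becomes u^2 + 7u + 2 = 0.
By the quadratic formula, u = -7/2 + sqrt(41)/2 or u = -7/2 - sqrt(41)/2.
n^2 = -7/2 + sqrt(41)/2 < 0 has no real solution.
n^2 = -7/2 - sqrt(41)/2 < 0 has no real solution.

No real solutions.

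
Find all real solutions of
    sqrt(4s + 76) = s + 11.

s = -3

Square both sides: 4s + 76 = (s + 11)^2.
Expand and rearrange: s^2 + 18s + 45 = 0.
Solving gives s = -3 or s = -15.
Check each candidate in the original equation:
  s = -3: sqrt(64) = 8, while s + 11 = 8 — valid.
  s = -15: sqrt(16) = 4, while s + 11 = -4 — extraneous.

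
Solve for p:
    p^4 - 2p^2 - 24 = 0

p = -2.4495 or p = 2.4495

Let u = p^2. The equation becomes u^2 - 2u - 24 = 0.
Factor: (u - 6)(u + 4) = 0, so u = 6 or u = -4.
p^2 = 6 gives p = +/-sqrt(6) ~= +/-2.4495.
p^2 = -4 < 0 has no real solution.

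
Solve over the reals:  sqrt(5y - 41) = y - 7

y = 9 or y = 10

Square both sides: 5y - 41 = (y - 7)^2.
Expand and rearrange: y^2 - 19y + 90 = 0.
Solving gives y = 10 or y = 9.
Check each candidate in the original equation:
  y = 10: sqrt(9) = 3, while y - 7 = 3 — valid.
  y = 9: sqrt(4) = 2, while y - 7 = 2 — valid.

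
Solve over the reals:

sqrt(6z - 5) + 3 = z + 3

Isolate the radical: sqrt(6z - 5) = z.
Square both sides: 6z - 5 = (z)^2.
Expand and rearrange: z^2 - 6z + 5 = 0.
Solving gives z = 5 or z = 1.
Check each candidate in the original equation:
  z = 5: sqrt(25) = 5, while z = 5 — valid.
  z = 1: sqrt(1) = 1, while z = 1 — valid.

z = 1 or z = 5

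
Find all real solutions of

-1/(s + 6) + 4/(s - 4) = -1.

s = -4 or s = -1

Multiply both sides by (s + 6)(s - 4):
-(s - 4) + 4(s + 6) = -(s + 6)(s - 4).
Expand and collect terms: -s² - 5s - 4 = 0.
Factor or apply the quadratic formula: s = -4 or s = -1.
Neither value makes a denominator zero (s ≠ -6, s ≠ 4), so both are valid.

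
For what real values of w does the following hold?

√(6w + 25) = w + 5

Square both sides: 6w + 25 = (w + 5)².
Expand and rearrange: w² + 4w = 0.
Solving gives w = 0 or w = -4.
Check each candidate in the original equation:
  w = 0: √(25) = 5, while w + 5 = 5 — valid.
  w = -4: √(1) = 1, while w + 5 = 1 — valid.

w = -4 or w = 0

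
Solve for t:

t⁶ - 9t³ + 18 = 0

t = 1.4422 or t = 1.8171

Let u = t³. The equation becomes u² - 9u + 18 = 0.
Factor: (u - 6)(u - 3) = 0, so u = 6 or u = 3.
t³ = 6 gives t = ∛(6) ≈ 1.8171.
t³ = 3 gives t = ∛(3) ≈ 1.4422.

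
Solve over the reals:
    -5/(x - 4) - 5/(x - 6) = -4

x = 4.6492 or x = 7.8508

Multiply both sides by (x - 4)(x - 6):
-5(x - 6) - 5(x - 4) = -4(x - 4)(x - 6).
Expand and collect terms: -4x² + 50x - 146 = 0.
By the quadratic formula, x = (-50 ± √164) / -8, so x ≈ 4.6492 or x ≈ 7.8508.
Neither value makes a denominator zero (x ≠ 4, x ≠ 6), so both are valid.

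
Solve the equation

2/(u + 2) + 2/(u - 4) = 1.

Multiply both sides by (u + 2)(u - 4):
2(u - 4) + 2(u + 2) = (u + 2)(u - 4).
Expand and collect terms: u² - 6u - 4 = 0.
By the quadratic formula, u = (6 ± √52) / 2, so u ≈ 6.6056 or u ≈ -0.6056.
Neither value makes a denominator zero (u ≠ -2, u ≠ 4), so both are valid.

u = -0.6056 or u = 6.6056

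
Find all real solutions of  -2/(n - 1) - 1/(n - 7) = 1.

Multiply both sides by (n - 1)(n - 7):
-2(n - 7) - (n - 1) = (n - 1)(n - 7).
Expand and collect terms: n^2 - 5n - 8 = 0.
By the quadratic formula, n = (5 +/- sqrt(57)) / 2, so n ~= 6.2749 or n ~= -1.2749.
Neither value makes a denominator zero (n != 1, n != 7), so both are valid.

n = -1.2749 or n = 6.2749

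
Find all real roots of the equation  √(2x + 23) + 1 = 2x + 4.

Isolate the radical: √(2x + 23) = 2x + 3.
Square both sides: 2x + 23 = (2x + 3)².
Expand and rearrange: 4x² + 10x - 14 = 0.
Solving gives x = 1 or x = -3.5.
Check each candidate in the original equation:
  x = 1: √(25) = 5, while 2x + 3 = 5 — valid.
  x = -3.5: √(16) = 4, while 2x + 3 = -4 — extraneous.

x = 1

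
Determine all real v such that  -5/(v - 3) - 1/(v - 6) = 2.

Multiply both sides by (v - 3)(v - 6):
-5(v - 6) - (v - 3) = 2(v - 3)(v - 6).
Expand and collect terms: 2v^2 - 12v + 3 = 0.
By the quadratic formula, v = (12 +/- sqrt(120)) / 4, so v ~= 5.7386 or v ~= 0.2614.
Neither value makes a denominator zero (v != 3, v != 6), so both are valid.

v = 0.2614 or v = 5.7386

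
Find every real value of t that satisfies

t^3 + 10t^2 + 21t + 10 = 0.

t = -7.3166 or t = -2 or t = -0.6834

Possible rational roots are divisors of 10. Testing t = -2 gives 0, so (t + 2) is a factor.
Divide: t^3 + 10t^2 + 21t + 10 = (t + 2)(t^2 + 8t + 5).
Apply the quadratic formula to t^2 + 8t + 5 = 0: t = (-8 +/- sqrt(44))/2, i.e. t ~= -0.6834 or t ~= -7.3166.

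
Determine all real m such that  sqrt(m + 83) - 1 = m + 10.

m = -2

Isolate the radical: sqrt(m + 83) = m + 11.
Square both sides: m + 83 = (m + 11)^2.
Expand and rearrange: m^2 + 21m + 38 = 0.
Solving gives m = -2 or m = -19.
Check each candidate in the original equation:
  m = -2: sqrt(81) = 9, while m + 11 = 9 — valid.
  m = -19: sqrt(64) = 8, while m + 11 = -8 — extraneous.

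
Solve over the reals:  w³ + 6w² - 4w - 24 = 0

w = -6 or w = -2 or w = 2

Possible rational roots are divisors of -24. Testing w = -2 gives 0, so (w + 2) is a factor.
Divide: w³ + 6w² - 4w - 24 = (w + 2)(w² + 4w - 12).
Factor the quadratic: w = 2 or w = -6.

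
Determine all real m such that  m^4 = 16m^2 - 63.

m = -3 or m = -2.6458 or m = 2.6458 or m = 3

Let u = m^2. The equation becomes u^2 - 16u + 63 = 0.
Factor: (u - 7)(u - 9) = 0, so u = 7 or u = 9.
m^2 = 7 gives m = +/-sqrt(7) ~= +/-2.6458.
m^2 = 9 gives m = +/-3.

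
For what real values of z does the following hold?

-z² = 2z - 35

Bring every term to one side: -z² - 2z + 35 = 0.
Factor: -1(z - 5)(z + 7) = 0.
So z = 5 or z = -7.

z = -7 or z = 5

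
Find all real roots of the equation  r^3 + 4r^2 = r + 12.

r = -3 or r = -2.5616 or r = 1.5616

Rearrange: r^3 + 4r^2 - r - 12 = 0.
Possible rational roots are divisors of -12. Testing r = -3 gives 0, so (r + 3) is a factor.
Divide: r^3 + 4r^2 - r - 12 = (r + 3)(r^2 + r - 4).
Apply the quadratic formula to r^2 + r - 4 = 0: r = (-1 +/- sqrt(17))/2, i.e. r ~= 1.5616 or r ~= -2.5616.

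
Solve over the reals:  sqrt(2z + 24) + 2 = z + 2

z = 6

Isolate the radical: sqrt(2z + 24) = z.
Square both sides: 2z + 24 = (z)^2.
Expand and rearrange: z^2 - 2z - 24 = 0.
Solving gives z = 6 or z = -4.
Check each candidate in the original equation:
  z = 6: sqrt(36) = 6, while z = 6 — valid.
  z = -4: sqrt(16) = 4, while z = -4 — extraneous.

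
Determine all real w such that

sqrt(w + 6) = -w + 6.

w = 3

Square both sides: w + 6 = (-w + 6)^2.
Expand and rearrange: w^2 - 13w + 30 = 0.
Solving gives w = 10 or w = 3.
Check each candidate in the original equation:
  w = 10: sqrt(16) = 4, while -w + 6 = -4 — extraneous.
  w = 3: sqrt(9) = 3, while -w + 6 = 3 — valid.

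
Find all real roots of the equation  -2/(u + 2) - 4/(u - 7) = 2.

Multiply both sides by (u + 2)(u - 7):
-2(u - 7) - 4(u + 2) = 2(u + 2)(u - 7).
Expand and collect terms: 2u² - 4u - 34 = 0.
By the quadratic formula, u = (4 ± √288) / 4, so u ≈ 5.2426 or u ≈ -3.2426.
Neither value makes a denominator zero (u ≠ -2, u ≠ 7), so both are valid.

u = -3.2426 or u = 5.2426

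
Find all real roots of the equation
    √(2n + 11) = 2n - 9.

Square both sides: 2n + 11 = (2n - 9)².
Expand and rearrange: 4n² - 38n + 70 = 0.
Solving gives n = 7 or n = 2.5.
Check each candidate in the original equation:
  n = 7: √(25) = 5, while 2n - 9 = 5 — valid.
  n = 2.5: √(16) = 4, while 2n - 9 = -4 — extraneous.

n = 7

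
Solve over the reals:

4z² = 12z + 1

Rearrange to standard form: 4z² - 12z - 1 = 0.
Discriminant: (-12)² − 4·4·(-1) = 160.
Quadratic formula: z = (12 ± √160) / 8.
So z = 3/2 + √(10)/2 ≈ 3.0811 or z = 3/2 - √(10)/2 ≈ -0.0811.

z = -0.0811 or z = 3.0811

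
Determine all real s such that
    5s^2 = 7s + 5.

s = -0.5207 or s = 1.9207

Rearrange to standard form: 5s^2 - 7s - 5 = 0.
Discriminant: (-7)^2 - 4*5*(-5) = 149.
Quadratic formula: s = (7 +/- sqrt(149)) / 10.
So s = 7/10 + sqrt(149)/10 ~= 1.9207 or s = 7/10 - sqrt(149)/10 ~= -0.5207.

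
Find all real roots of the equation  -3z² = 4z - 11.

Rearrange to standard form: -3z² - 4z + 11 = 0.
Discriminant: (-4)² − 4·(-3)·11 = 148.
Quadratic formula: z = (4 ± √148) / (-6).
So z = -√(37)/3 - 2/3 ≈ -2.6943 or z = -2/3 + √(37)/3 ≈ 1.3609.

z = -2.6943 or z = 1.3609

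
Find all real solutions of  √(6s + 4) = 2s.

Square both sides: 6s + 4 = (2s)².
Expand and rearrange: 4s² - 6s - 4 = 0.
Solving gives s = 2 or s = -0.5.
Check each candidate in the original equation:
  s = 2: √(16) = 4, while 2s = 4 — valid.
  s = -0.5: √(1) = 1, while 2s = -1 — extraneous.

s = 2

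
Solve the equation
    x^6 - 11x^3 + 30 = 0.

Let u = x^3. The equation becomes u^2 - 11u + 30 = 0.
Factor: (u - 5)(u - 6) = 0, so u = 5 or u = 6.
x^3 = 5 gives x = (5)^(1/3) ~= 1.71.
x^3 = 6 gives x = (6)^(1/3) ~= 1.8171.

x = 1.71 or x = 1.8171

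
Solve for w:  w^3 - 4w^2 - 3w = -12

Rearrange: w^3 - 4w^2 - 3w + 12 = 0.
Possible rational roots are divisors of 12. Testing w = 4 gives 0, so (w - 4) is a factor.
Divide: w^3 - 4w^2 - 3w + 12 = (w - 4)(w^2 - 3).
Apply the quadratic formula to w^2 - 3 = 0: w = (0 +/- sqrt(12))/2, i.e. w ~= 1.7321 or w ~= -1.7321.

w = -1.7321 or w = 1.7321 or w = 4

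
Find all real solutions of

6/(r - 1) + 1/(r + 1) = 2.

Multiply both sides by (r - 1)(r + 1):
6(r + 1) + (r - 1) = 2(r - 1)(r + 1).
Expand and collect terms: 2r^2 - 7r - 7 = 0.
By the quadratic formula, r = (7 +/- sqrt(105)) / 4, so r ~= 4.3117 or r ~= -0.8117.
Neither value makes a denominator zero (r != 1, r != -1), so both are valid.

r = -0.8117 or r = 4.3117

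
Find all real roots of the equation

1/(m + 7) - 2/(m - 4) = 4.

m = -6.7378 or m = 3.4878

Multiply both sides by (m + 7)(m - 4):
(m - 4) - 2(m + 7) = 4(m + 7)(m - 4).
Expand and collect terms: 4m^2 + 13m - 94 = 0.
By the quadratic formula, m = (-13 +/- sqrt(1673)) / 8, so m ~= 3.4878 or m ~= -6.7378.
Neither value makes a denominator zero (m != -7, m != 4), so both are valid.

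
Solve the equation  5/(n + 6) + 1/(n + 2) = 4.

Multiply both sides by (n + 6)(n + 2):
5(n + 2) + (n + 6) = 4(n + 6)(n + 2).
Expand and collect terms: 4n² + 26n + 32 = 0.
By the quadratic formula, n = (-26 ± √164) / 8, so n ≈ -1.6492 or n ≈ -4.8508.
Neither value makes a denominator zero (n ≠ -6, n ≠ -2), so both are valid.

n = -4.8508 or n = -1.6492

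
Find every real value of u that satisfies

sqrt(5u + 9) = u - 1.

u = 8

Square both sides: 5u + 9 = (u - 1)^2.
Expand and rearrange: u^2 - 7u - 8 = 0.
Solving gives u = 8 or u = -1.
Check each candidate in the original equation:
  u = 8: sqrt(49) = 7, while u - 1 = 7 — valid.
  u = -1: sqrt(4) = 2, while u - 1 = -2 — extraneous.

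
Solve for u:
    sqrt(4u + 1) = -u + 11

u = 6

Square both sides: 4u + 1 = (-u + 11)^2.
Expand and rearrange: u^2 - 26u + 120 = 0.
Solving gives u = 20 or u = 6.
Check each candidate in the original equation:
  u = 20: sqrt(81) = 9, while -u + 11 = -9 — extraneous.
  u = 6: sqrt(25) = 5, while -u + 11 = 5 — valid.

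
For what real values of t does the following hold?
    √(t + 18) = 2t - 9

t = 7

Square both sides: t + 18 = (2t - 9)².
Expand and rearrange: 4t² - 37t + 63 = 0.
Solving gives t = 7 or t = 2.25.
Check each candidate in the original equation:
  t = 7: √(25) = 5, while 2t - 9 = 5 — valid.
  t = 2.25: √(20.25) = 4.5, while 2t - 9 = -4.5 — extraneous.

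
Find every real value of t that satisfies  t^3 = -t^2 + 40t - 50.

Rearrange: t^3 + t^2 - 40t + 50 = 0.
Possible rational roots are divisors of 50. Testing t = 5 gives 0, so (t - 5) is a factor.
Divide: t^3 + t^2 - 40t + 50 = (t - 5)(t^2 + 6t - 10).
Apply the quadratic formula to t^2 + 6t - 10 = 0: t = (-6 +/- sqrt(76))/2, i.e. t ~= 1.3589 or t ~= -7.3589.

t = -7.3589 or t = 1.3589 or t = 5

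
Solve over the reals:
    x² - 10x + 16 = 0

Factor: (x - 8)(x - 2) = 0.
So x = 8 or x = 2.

x = 2 or x = 8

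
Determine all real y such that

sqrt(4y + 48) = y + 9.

Square both sides: 4y + 48 = (y + 9)^2.
Expand and rearrange: y^2 + 14y + 33 = 0.
Solving gives y = -3 or y = -11.
Check each candidate in the original equation:
  y = -3: sqrt(36) = 6, while y + 9 = 6 — valid.
  y = -11: sqrt(4) = 2, while y + 9 = -2 — extraneous.

y = -3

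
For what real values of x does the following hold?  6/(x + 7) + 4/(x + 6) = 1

Multiply both sides by (x + 7)(x + 6):
6(x + 6) + 4(x + 7) = (x + 7)(x + 6).
Expand and collect terms: x^2 + 3x - 22 = 0.
By the quadratic formula, x = (-3 +/- sqrt(97)) / 2, so x ~= 3.4244 or x ~= -6.4244.
Neither value makes a denominator zero (x != -7, x != -6), so both are valid.

x = -6.4244 or x = 3.4244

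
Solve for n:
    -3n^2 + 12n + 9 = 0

n = -0.6458 or n = 4.6458

Discriminant: (12)^2 - 4*(-3)*9 = 252.
Quadratic formula: n = (-12 +/- sqrt(252)) / (-6).
So n = 2 - sqrt(7) ~= -0.6458 or n = 2 + sqrt(7) ~= 4.6458.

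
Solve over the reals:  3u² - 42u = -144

Bring every term to one side: 3u² - 42u + 144 = 0.
Factor: 3(u - 6)(u - 8) = 0.
So u = 6 or u = 8.

u = 6 or u = 8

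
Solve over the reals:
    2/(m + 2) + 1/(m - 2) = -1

Multiply both sides by (m + 2)(m - 2):
2(m - 2) + (m + 2) = -(m + 2)(m - 2).
Expand and collect terms: -m² - 3m + 6 = 0.
By the quadratic formula, m = (3 ± √33) / -2, so m ≈ -4.3723 or m ≈ 1.3723.
Neither value makes a denominator zero (m ≠ -2, m ≠ 2), so both are valid.

m = -4.3723 or m = 1.3723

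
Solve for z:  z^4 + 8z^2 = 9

z = -1 or z = 1

Let u = z^2. The equation becomes u^2 + 8u - 9 = 0.
Factor: (u + 9)(u - 1) = 0, so u = -9 or u = 1.
z^2 = -9 < 0 has no real solution.
z^2 = 1 gives z = +/-1.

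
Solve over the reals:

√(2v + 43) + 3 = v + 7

Isolate the radical: √(2v + 43) = v + 4.
Square both sides: 2v + 43 = (v + 4)².
Expand and rearrange: v² + 6v - 27 = 0.
Solving gives v = 3 or v = -9.
Check each candidate in the original equation:
  v = 3: √(49) = 7, while v + 4 = 7 — valid.
  v = -9: √(25) = 5, while v + 4 = -5 — extraneous.

v = 3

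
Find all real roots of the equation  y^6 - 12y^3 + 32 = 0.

y = 1.5874 or y = 2

Let u = y^3. The equation becomes u^2 - 12u + 32 = 0.
Factor: (u - 4)(u - 8) = 0, so u = 4 or u = 8.
y^3 = 4 gives y = (4)^(1/3) ~= 1.5874.
y^3 = 8 gives y = 2.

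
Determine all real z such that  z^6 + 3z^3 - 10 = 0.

Let u = z^3. The equation becomes u^2 + 3u - 10 = 0.
Factor: (u + 5)(u - 2) = 0, so u = -5 or u = 2.
z^3 = -5 gives z = -(5)^(1/3) ~= -1.71.
z^3 = 2 gives z = (2)^(1/3) ~= 1.2599.

z = -1.71 or z = 1.2599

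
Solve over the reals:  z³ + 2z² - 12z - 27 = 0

Possible rational roots are divisors of -27. Testing z = -3 gives 0, so (z + 3) is a factor.
Divide: z³ + 2z² - 12z - 27 = (z + 3)(z² - z - 9).
Apply the quadratic formula to z² - z - 9 = 0: z = (1 ± √37)/2, i.e. z ≈ 3.5414 or z ≈ -2.5414.

z = -3 or z = -2.5414 or z = 3.5414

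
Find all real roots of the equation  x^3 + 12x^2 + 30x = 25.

x = -7.6533 or x = -5 or x = 0.6533

Rearrange: x^3 + 12x^2 + 30x - 25 = 0.
Possible rational roots are divisors of -25. Testing x = -5 gives 0, so (x + 5) is a factor.
Divide: x^3 + 12x^2 + 30x - 25 = (x + 5)(x^2 + 7x - 5).
Apply the quadratic formula to x^2 + 7x - 5 = 0: x = (-7 +/- sqrt(69))/2, i.e. x ~= 0.6533 or x ~= -7.6533.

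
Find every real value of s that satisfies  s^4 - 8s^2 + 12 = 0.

Let u = s^2. The equation becomes u^2 - 8u + 12 = 0.
Factor: (u - 2)(u - 6) = 0, so u = 2 or u = 6.
s^2 = 2 gives s = +/-sqrt(2) ~= +/-1.4142.
s^2 = 6 gives s = +/-sqrt(6) ~= +/-2.4495.

s = -2.4495 or s = -1.4142 or s = 1.4142 or s = 2.4495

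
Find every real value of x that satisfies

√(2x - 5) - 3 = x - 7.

x = 7

Isolate the radical: √(2x - 5) = x - 4.
Square both sides: 2x - 5 = (x - 4)².
Expand and rearrange: x² - 10x + 21 = 0.
Solving gives x = 7 or x = 3.
Check each candidate in the original equation:
  x = 7: √(9) = 3, while x - 4 = 3 — valid.
  x = 3: √(1) = 1, while x - 4 = -1 — extraneous.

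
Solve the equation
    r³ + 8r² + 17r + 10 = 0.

Possible rational roots are divisors of 10. Testing r = -1 gives 0, so (r + 1) is a factor.
Divide: r³ + 8r² + 17r + 10 = (r + 1)(r² + 7r + 10).
Factor the quadratic: r = -2 or r = -5.

r = -5 or r = -2 or r = -1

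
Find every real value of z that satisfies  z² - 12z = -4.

Rearrange to standard form: z² - 12z + 4 = 0.
Discriminant: (-12)² − 4·1·4 = 128.
Quadratic formula: z = (12 ± √128) / 2.
So z = 4·√(2) + 6 ≈ 11.6569 or z = 6 - 4·√(2) ≈ 0.3431.

z = 0.3431 or z = 11.6569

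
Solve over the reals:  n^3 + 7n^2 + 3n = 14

n = -6.1401 or n = -2 or n = 1.1401

Rearrange: n^3 + 7n^2 + 3n - 14 = 0.
Possible rational roots are divisors of -14. Testing n = -2 gives 0, so (n + 2) is a factor.
Divide: n^3 + 7n^2 + 3n - 14 = (n + 2)(n^2 + 5n - 7).
Apply the quadratic formula to n^2 + 5n - 7 = 0: n = (-5 +/- sqrt(53))/2, i.e. n ~= 1.1401 or n ~= -6.1401.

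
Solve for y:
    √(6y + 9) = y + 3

Square both sides: 6y + 9 = (y + 3)².
Expand and rearrange: y² = 0.
This gives the repeated root y = 0.
Check in the original equation:
  y = 0: √(9) = 3, while y + 3 = 3 — valid.

y = 0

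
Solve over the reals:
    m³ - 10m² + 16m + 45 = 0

m = -1.4051 or m = 5 or m = 6.4051

Possible rational roots are divisors of 45. Testing m = 5 gives 0, so (m - 5) is a factor.
Divide: m³ - 10m² + 16m + 45 = (m - 5)(m² - 5m - 9).
Apply the quadratic formula to m² - 5m - 9 = 0: m = (5 ± √61)/2, i.e. m ≈ 6.4051 or m ≈ -1.4051.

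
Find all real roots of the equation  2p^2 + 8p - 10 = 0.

Factor: 2(p + 5)(p - 1) = 0.
So p = -5 or p = 1.

p = -5 or p = 1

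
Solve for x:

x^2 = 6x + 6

x = -0.873 or x = 6.873

Rearrange to standard form: x^2 - 6x - 6 = 0.
Discriminant: (-6)^2 - 4*1*(-6) = 60.
Quadratic formula: x = (6 +/- sqrt(60)) / 2.
So x = 3 + sqrt(15) ~= 6.873 or x = 3 - sqrt(15) ~= -0.873.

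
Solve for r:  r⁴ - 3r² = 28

r = -2.6458 or r = 2.6458

Let u = r². The equation becomes u² - 3u - 28 = 0.
Factor: (u - 7)(u + 4) = 0, so u = 7 or u = -4.
r² = 7 gives r = ±√(7) ≈ ±2.6458.
r² = -4 < 0 has no real solution.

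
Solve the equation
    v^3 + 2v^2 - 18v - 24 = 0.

v = -4.7321 or v = -1.2679 or v = 4

Possible rational roots are divisors of -24. Testing v = 4 gives 0, so (v - 4) is a factor.
Divide: v^3 + 2v^2 - 18v - 24 = (v - 4)(v^2 + 6v + 6).
Apply the quadratic formula to v^2 + 6v + 6 = 0: v = (-6 +/- sqrt(12))/2, i.e. v ~= -1.2679 or v ~= -4.7321.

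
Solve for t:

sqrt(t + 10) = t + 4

Square both sides: t + 10 = (t + 4)^2.
Expand and rearrange: t^2 + 7t + 6 = 0.
Solving gives t = -1 or t = -6.
Check each candidate in the original equation:
  t = -1: sqrt(9) = 3, while t + 4 = 3 — valid.
  t = -6: sqrt(4) = 2, while t + 4 = -2 — extraneous.

t = -1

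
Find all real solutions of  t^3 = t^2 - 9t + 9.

t = 1

Rearrange: t^3 - t^2 + 9t - 9 = 0.
Possible rational roots are divisors of -9. Testing t = 1 gives 0, so (t - 1) is a factor.
Divide: t^3 - t^2 + 9t - 9 = (t - 1)(t^2 + 9).
The quadratic t^2 + 9 has discriminant -36 < 0, so no further real roots.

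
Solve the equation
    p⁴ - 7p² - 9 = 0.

Let u = p². The equation becomes u² - 7u - 9 = 0.
By the quadratic formula, u = 7/2 + √(85)/2 or u = 7/2 - √(85)/2.
p² = 7/2 + √(85)/2 gives p = ±√(7/2 + √(85)/2) ≈ ±2.8478.
p² = 7/2 - √(85)/2 < 0 has no real solution.

p = -2.8478 or p = 2.8478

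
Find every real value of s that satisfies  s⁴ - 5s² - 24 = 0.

Let u = s². The equation becomes u² - 5u - 24 = 0.
Factor: (u - 8)(u + 3) = 0, so u = 8 or u = -3.
s² = 8 gives s = ±2·√(2) ≈ ±2.8284.
s² = -3 < 0 has no real solution.

s = -2.8284 or s = 2.8284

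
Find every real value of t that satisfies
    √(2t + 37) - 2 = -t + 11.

Isolate the radical: √(2t + 37) = -t + 13.
Square both sides: 2t + 37 = (-t + 13)².
Expand and rearrange: t² - 28t + 132 = 0.
Solving gives t = 22 or t = 6.
Check each candidate in the original equation:
  t = 22: √(81) = 9, while -t + 13 = -9 — extraneous.
  t = 6: √(49) = 7, while -t + 13 = 7 — valid.

t = 6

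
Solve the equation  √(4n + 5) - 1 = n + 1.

Isolate the radical: √(4n + 5) = n + 2.
Square both sides: 4n + 5 = (n + 2)².
Expand and rearrange: n² - 1 = 0.
Solving gives n = 1 or n = -1.
Check each candidate in the original equation:
  n = 1: √(9) = 3, while n + 2 = 3 — valid.
  n = -1: √(1) = 1, while n + 2 = 1 — valid.

n = -1 or n = 1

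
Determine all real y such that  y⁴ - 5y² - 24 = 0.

y = -2.8284 or y = 2.8284

Let u = y². The equation becomes u² - 5u - 24 = 0.
Factor: (u - 8)(u + 3) = 0, so u = 8 or u = -3.
y² = 8 gives y = ±2·√(2) ≈ ±2.8284.
y² = -3 < 0 has no real solution.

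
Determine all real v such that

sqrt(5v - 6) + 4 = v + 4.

v = 2 or v = 3

Isolate the radical: sqrt(5v - 6) = v.
Square both sides: 5v - 6 = (v)^2.
Expand and rearrange: v^2 - 5v + 6 = 0.
Solving gives v = 3 or v = 2.
Check each candidate in the original equation:
  v = 3: sqrt(9) = 3, while v = 3 — valid.
  v = 2: sqrt(4) = 2, while v = 2 — valid.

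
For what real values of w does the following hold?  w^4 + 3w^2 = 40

Let u = w^2. The equation becomes u^2 + 3u - 40 = 0.
Factor: (u - 5)(u + 8) = 0, so u = 5 or u = -8.
w^2 = 5 gives w = +/-sqrt(5) ~= +/-2.2361.
w^2 = -8 < 0 has no real solution.

w = -2.2361 or w = 2.2361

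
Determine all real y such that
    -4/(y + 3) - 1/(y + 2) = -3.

Multiply both sides by (y + 3)(y + 2):
-4(y + 2) - (y + 3) = -3(y + 3)(y + 2).
Expand and collect terms: -3y² - 10y - 7 = 0.
Factor or apply the quadratic formula: y = -2.3333 or y = -1.
Neither value makes a denominator zero (y ≠ -3, y ≠ -2), so both are valid.

y = -2.3333 or y = -1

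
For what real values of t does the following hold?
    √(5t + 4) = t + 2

Square both sides: 5t + 4 = (t + 2)².
Expand and rearrange: t² - t = 0.
Solving gives t = 1 or t = 0.
Check each candidate in the original equation:
  t = 1: √(9) = 3, while t + 2 = 3 — valid.
  t = 0: √(4) = 2, while t + 2 = 2 — valid.

t = 0 or t = 1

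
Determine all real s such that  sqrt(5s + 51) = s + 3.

s = 6

Square both sides: 5s + 51 = (s + 3)^2.
Expand and rearrange: s^2 + s - 42 = 0.
Solving gives s = 6 or s = -7.
Check each candidate in the original equation:
  s = 6: sqrt(81) = 9, while s + 3 = 9 — valid.
  s = -7: sqrt(16) = 4, while s + 3 = -4 — extraneous.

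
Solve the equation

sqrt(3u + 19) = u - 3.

u = 10

Square both sides: 3u + 19 = (u - 3)^2.
Expand and rearrange: u^2 - 9u - 10 = 0.
Solving gives u = 10 or u = -1.
Check each candidate in the original equation:
  u = 10: sqrt(49) = 7, while u - 3 = 7 — valid.
  u = -1: sqrt(16) = 4, while u - 3 = -4 — extraneous.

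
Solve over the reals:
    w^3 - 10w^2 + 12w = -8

Rearrange: w^3 - 10w^2 + 12w + 8 = 0.
Possible rational roots are divisors of 8. Testing w = 2 gives 0, so (w - 2) is a factor.
Divide: w^3 - 10w^2 + 12w + 8 = (w - 2)(w^2 - 8w - 4).
Apply the quadratic formula to w^2 - 8w - 4 = 0: w = (8 +/- sqrt(80))/2, i.e. w ~= 8.4721 or w ~= -0.4721.

w = -0.4721 or w = 2 or w = 8.4721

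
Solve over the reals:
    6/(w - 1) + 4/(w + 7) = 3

w = -5.9641 or w = 3.2975

Multiply both sides by (w - 1)(w + 7):
6(w + 7) + 4(w - 1) = 3(w - 1)(w + 7).
Expand and collect terms: 3w² + 8w - 59 = 0.
By the quadratic formula, w = (-8 ± √772) / 6, so w ≈ 3.2975 or w ≈ -5.9641.
Neither value makes a denominator zero (w ≠ 1, w ≠ -7), so both are valid.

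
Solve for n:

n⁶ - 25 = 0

n = -1.71 or n = 1.71

Let u = n³. The equation becomes u² - 25 = 0.
Factor: (u - 5)(u + 5) = 0, so u = 5 or u = -5.
n³ = 5 gives n = ∛(5) ≈ 1.71.
n³ = -5 gives n = -∛(5) ≈ -1.71.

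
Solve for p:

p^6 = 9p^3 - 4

Let u = p^3. The equation becomes u^2 - 9u + 4 = 0.
By the quadratic formula, u = sqrt(65)/2 + 9/2 or u = 9/2 - sqrt(65)/2.
p^3 = sqrt(65)/2 + 9/2 gives p = (sqrt(65)/2 + 9/2)^(1/3) ~= 2.0433.
p^3 = 9/2 - sqrt(65)/2 gives p = (9/2 - sqrt(65)/2)^(1/3) ~= 0.7769.

p = 0.7769 or p = 2.0433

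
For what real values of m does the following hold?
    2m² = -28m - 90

Bring every term to one side: 2m² + 28m + 90 = 0.
Factor: 2(m + 5)(m + 9) = 0.
So m = -5 or m = -9.

m = -9 or m = -5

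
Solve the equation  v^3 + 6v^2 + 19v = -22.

v = -2

Rearrange: v^3 + 6v^2 + 19v + 22 = 0.
Possible rational roots are divisors of 22. Testing v = -2 gives 0, so (v + 2) is a factor.
Divide: v^3 + 6v^2 + 19v + 22 = (v + 2)(v^2 + 4v + 11).
The quadratic v^2 + 4v + 11 has discriminant -28 < 0, so no further real roots.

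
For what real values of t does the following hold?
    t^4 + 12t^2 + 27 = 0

Let u = t^2. The equation becomes u^2 + 12u + 27 = 0.
Factor: (u + 3)(u + 9) = 0, so u = -3 or u = -9.
t^2 = -3 < 0 has no real solution.
t^2 = -9 < 0 has no real solution.

No real solutions.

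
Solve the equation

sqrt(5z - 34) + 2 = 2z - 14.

Isolate the radical: sqrt(5z - 34) = 2z - 16.
Square both sides: 5z - 34 = (2z - 16)^2.
Expand and rearrange: 4z^2 - 69z + 290 = 0.
Solving gives z = 10 or z = 7.25.
Check each candidate in the original equation:
  z = 10: sqrt(16) = 4, while 2z - 16 = 4 — valid.
  z = 7.25: sqrt(2.25) = 1.5, while 2z - 16 = -1.5 — extraneous.

z = 10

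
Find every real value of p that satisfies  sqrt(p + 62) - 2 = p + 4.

Isolate the radical: sqrt(p + 62) = p + 6.
Square both sides: p + 62 = (p + 6)^2.
Expand and rearrange: p^2 + 11p - 26 = 0.
Solving gives p = 2 or p = -13.
Check each candidate in the original equation:
  p = 2: sqrt(64) = 8, while p + 6 = 8 — valid.
  p = -13: sqrt(49) = 7, while p + 6 = -7 — extraneous.

p = 2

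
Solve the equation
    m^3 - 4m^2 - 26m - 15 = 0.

Possible rational roots are divisors of -15. Testing m = -3 gives 0, so (m + 3) is a factor.
Divide: m^3 - 4m^2 - 26m - 15 = (m + 3)(m^2 - 7m - 5).
Apply the quadratic formula to m^2 - 7m - 5 = 0: m = (7 +/- sqrt(69))/2, i.e. m ~= 7.6533 or m ~= -0.6533.

m = -3 or m = -0.6533 or m = 7.6533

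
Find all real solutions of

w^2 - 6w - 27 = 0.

Factor: (w - 9)(w + 3) = 0.
So w = 9 or w = -3.

w = -3 or w = 9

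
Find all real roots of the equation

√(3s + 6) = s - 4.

s = 10

Square both sides: 3s + 6 = (s - 4)².
Expand and rearrange: s² - 11s + 10 = 0.
Solving gives s = 10 or s = 1.
Check each candidate in the original equation:
  s = 10: √(36) = 6, while s - 4 = 6 — valid.
  s = 1: √(9) = 3, while s - 4 = -3 — extraneous.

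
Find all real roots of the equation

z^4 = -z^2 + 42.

Let u = z^2. The equation becomes u^2 + u - 42 = 0.
Factor: (u - 6)(u + 7) = 0, so u = 6 or u = -7.
z^2 = 6 gives z = +/-sqrt(6) ~= +/-2.4495.
z^2 = -7 < 0 has no real solution.

z = -2.4495 or z = 2.4495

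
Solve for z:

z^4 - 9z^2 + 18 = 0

z = -2.4495 or z = -1.7321 or z = 1.7321 or z = 2.4495

Let u = z^2. The equation becomes u^2 - 9u + 18 = 0.
Factor: (u - 6)(u - 3) = 0, so u = 6 or u = 3.
z^2 = 6 gives z = +/-sqrt(6) ~= +/-2.4495.
z^2 = 3 gives z = +/-sqrt(3) ~= +/-1.7321.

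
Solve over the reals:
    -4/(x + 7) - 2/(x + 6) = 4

Multiply both sides by (x + 7)(x + 6):
-4(x + 6) - 2(x + 7) = 4(x + 7)(x + 6).
Expand and collect terms: 4x² + 58x + 206 = 0.
By the quadratic formula, x = (-58 ± √68) / 8, so x ≈ -6.2192 or x ≈ -8.2808.
Neither value makes a denominator zero (x ≠ -7, x ≠ -6), so both are valid.

x = -8.2808 or x = -6.2192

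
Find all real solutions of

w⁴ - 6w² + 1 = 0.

w = -2.4142 or w = -0.4142 or w = 0.4142 or w = 2.4142

Let u = w². The equation becomes u² - 6u + 1 = 0.
By the quadratic formula, u = 2·√(2) + 3 or u = 3 - 2·√(2).
w² = 2·√(2) + 3 gives w = ±(1 + √(2)) ≈ ±2.4142.
w² = 3 - 2·√(2) gives w = ±(-1 + √(2)) ≈ ±0.4142.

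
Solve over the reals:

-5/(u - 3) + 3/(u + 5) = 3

Multiply both sides by (u - 3)(u + 5):
-5(u + 5) + 3(u - 3) = 3(u - 3)(u + 5).
Expand and collect terms: 3u² + 8u - 11 = 0.
Factor or apply the quadratic formula: u = 1 or u = -3.6667.
Neither value makes a denominator zero (u ≠ 3, u ≠ -5), so both are valid.

u = -3.6667 or u = 1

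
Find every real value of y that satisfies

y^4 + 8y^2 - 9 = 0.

Let u = y^2. The equation becomes u^2 + 8u - 9 = 0.
Factor: (u + 9)(u - 1) = 0, so u = -9 or u = 1.
y^2 = -9 < 0 has no real solution.
y^2 = 1 gives y = +/-1.

y = -1 or y = 1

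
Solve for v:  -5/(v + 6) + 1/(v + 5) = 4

Multiply both sides by (v + 6)(v + 5):
-5(v + 5) + (v + 6) = 4(v + 6)(v + 5).
Expand and collect terms: 4v² + 48v + 139 = 0.
By the quadratic formula, v = (-48 ± √80) / 8, so v ≈ -4.882 or v ≈ -7.118.
Neither value makes a denominator zero (v ≠ -6, v ≠ -5), so both are valid.

v = -7.118 or v = -4.882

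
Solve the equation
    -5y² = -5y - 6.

y = -0.7042 or y = 1.7042

Rearrange to standard form: -5y² + 5y + 6 = 0.
Discriminant: (5)² − 4·(-5)·6 = 145.
Quadratic formula: y = (-5 ± √145) / (-10).
So y = 1/2 - √(145)/10 ≈ -0.7042 or y = 1/2 + √(145)/10 ≈ 1.7042.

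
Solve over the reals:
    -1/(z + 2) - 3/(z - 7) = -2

z = -1.5744 or z = 8.5744

Multiply both sides by (z + 2)(z - 7):
-(z - 7) - 3(z + 2) = -2(z + 2)(z - 7).
Expand and collect terms: -2z² + 14z + 27 = 0.
By the quadratic formula, z = (-14 ± √412) / -4, so z ≈ -1.5744 or z ≈ 8.5744.
Neither value makes a denominator zero (z ≠ -2, z ≠ 7), so both are valid.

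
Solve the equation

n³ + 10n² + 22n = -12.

n = -7.1623 or n = -2 or n = -0.8377

Rearrange: n³ + 10n² + 22n + 12 = 0.
Possible rational roots are divisors of 12. Testing n = -2 gives 0, so (n + 2) is a factor.
Divide: n³ + 10n² + 22n + 12 = (n + 2)(n² + 8n + 6).
Apply the quadratic formula to n² + 8n + 6 = 0: n = (-8 ± √40)/2, i.e. n ≈ -0.8377 or n ≈ -7.1623.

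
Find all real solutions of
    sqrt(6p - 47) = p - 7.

p = 8 or p = 12

Square both sides: 6p - 47 = (p - 7)^2.
Expand and rearrange: p^2 - 20p + 96 = 0.
Solving gives p = 12 or p = 8.
Check each candidate in the original equation:
  p = 12: sqrt(25) = 5, while p - 7 = 5 — valid.
  p = 8: sqrt(1) = 1, while p - 7 = 1 — valid.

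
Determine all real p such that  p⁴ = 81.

Let u = p². The equation becomes u² - 81 = 0.
Factor: (u + 9)(u - 9) = 0, so u = -9 or u = 9.
p² = -9 < 0 has no real solution.
p² = 9 gives p = ±3.

p = -3 or p = 3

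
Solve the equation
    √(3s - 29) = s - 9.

s = 10 or s = 11

Square both sides: 3s - 29 = (s - 9)².
Expand and rearrange: s² - 21s + 110 = 0.
Solving gives s = 11 or s = 10.
Check each candidate in the original equation:
  s = 11: √(4) = 2, while s - 9 = 2 — valid.
  s = 10: √(1) = 1, while s - 9 = 1 — valid.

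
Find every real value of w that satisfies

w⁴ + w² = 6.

w = -1.4142 or w = 1.4142

Let u = w². The equation becomes u² + u - 6 = 0.
Factor: (u + 3)(u - 2) = 0, so u = -3 or u = 2.
w² = -3 < 0 has no real solution.
w² = 2 gives w = ±√(2) ≈ ±1.4142.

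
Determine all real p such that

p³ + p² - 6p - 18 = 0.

Possible rational roots are divisors of -18. Testing p = 3 gives 0, so (p - 3) is a factor.
Divide: p³ + p² - 6p - 18 = (p - 3)(p² + 4p + 6).
The quadratic p² + 4p + 6 has discriminant -8 < 0, so no further real roots.

p = 3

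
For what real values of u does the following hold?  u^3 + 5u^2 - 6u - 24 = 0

u = -5.2749 or u = -2 or u = 2.2749

Possible rational roots are divisors of -24. Testing u = -2 gives 0, so (u + 2) is a factor.
Divide: u^3 + 5u^2 - 6u - 24 = (u + 2)(u^2 + 3u - 12).
Apply the quadratic formula to u^2 + 3u - 12 = 0: u = (-3 +/- sqrt(57))/2, i.e. u ~= 2.2749 or u ~= -5.2749.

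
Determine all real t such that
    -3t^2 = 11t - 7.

t = -4.2196 or t = 0.553

Rearrange to standard form: -3t^2 - 11t + 7 = 0.
Discriminant: (-11)^2 - 4*(-3)*7 = 205.
Quadratic formula: t = (11 +/- sqrt(205)) / (-6).
So t = -sqrt(205)/6 - 11/6 ~= -4.2196 or t = -11/6 + sqrt(205)/6 ~= 0.553.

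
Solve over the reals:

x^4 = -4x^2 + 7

x = -1.1474 or x = 1.1474

Let u = x^2. The equation becomes u^2 + 4u - 7 = 0.
By the quadratic formula, u = -2 + sqrt(11) or u = -sqrt(11) - 2.
x^2 = -2 + sqrt(11) gives x = +/-sqrt(-2 + sqrt(11)) ~= +/-1.1474.
x^2 = -sqrt(11) - 2 < 0 has no real solution.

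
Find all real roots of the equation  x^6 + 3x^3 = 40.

x = -2 or x = 1.71

Let u = x^3. The equation becomes u^2 + 3u - 40 = 0.
Factor: (u - 5)(u + 8) = 0, so u = 5 or u = -8.
x^3 = 5 gives x = (5)^(1/3) ~= 1.71.
x^3 = -8 gives x = -2.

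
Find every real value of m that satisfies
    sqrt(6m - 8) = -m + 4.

m = 2

Square both sides: 6m - 8 = (-m + 4)^2.
Expand and rearrange: m^2 - 14m + 24 = 0.
Solving gives m = 12 or m = 2.
Check each candidate in the original equation:
  m = 12: sqrt(64) = 8, while -m + 4 = -8 — extraneous.
  m = 2: sqrt(4) = 2, while -m + 4 = 2 — valid.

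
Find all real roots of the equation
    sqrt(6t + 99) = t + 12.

Square both sides: 6t + 99 = (t + 12)^2.
Expand and rearrange: t^2 + 18t + 45 = 0.
Solving gives t = -3 or t = -15.
Check each candidate in the original equation:
  t = -3: sqrt(81) = 9, while t + 12 = 9 — valid.
  t = -15: sqrt(9) = 3, while t + 12 = -3 — extraneous.

t = -3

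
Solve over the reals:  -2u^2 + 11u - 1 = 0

Discriminant: (11)^2 - 4*(-2)*(-1) = 113.
Quadratic formula: u = (-11 +/- sqrt(113)) / (-4).
So u = 11/4 - sqrt(113)/4 ~= 0.0925 or u = sqrt(113)/4 + 11/4 ~= 5.4075.

u = 0.0925 or u = 5.4075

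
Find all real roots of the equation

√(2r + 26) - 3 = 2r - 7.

Isolate the radical: √(2r + 26) = 2r - 4.
Square both sides: 2r + 26 = (2r - 4)².
Expand and rearrange: 4r² - 18r - 10 = 0.
Solving gives r = 5 or r = -0.5.
Check each candidate in the original equation:
  r = 5: √(36) = 6, while 2r - 4 = 6 — valid.
  r = -0.5: √(25) = 5, while 2r - 4 = -5 — extraneous.

r = 5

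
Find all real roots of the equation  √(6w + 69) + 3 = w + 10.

w = 2

Isolate the radical: √(6w + 69) = w + 7.
Square both sides: 6w + 69 = (w + 7)².
Expand and rearrange: w² + 8w - 20 = 0.
Solving gives w = 2 or w = -10.
Check each candidate in the original equation:
  w = 2: √(81) = 9, while w + 7 = 9 — valid.
  w = -10: √(9) = 3, while w + 7 = -3 — extraneous.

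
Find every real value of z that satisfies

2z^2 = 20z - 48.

Bring every term to one side: 2z^2 - 20z + 48 = 0.
Factor: 2(z - 4)(z - 6) = 0.
So z = 4 or z = 6.

z = 4 or z = 6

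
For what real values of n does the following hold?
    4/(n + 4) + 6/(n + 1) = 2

n = -3.1623 or n = 3.1623

Multiply both sides by (n + 4)(n + 1):
4(n + 1) + 6(n + 4) = 2(n + 4)(n + 1).
Expand and collect terms: 2n^2 - 20 = 0.
By the quadratic formula, n = (0 +/- sqrt(160)) / 4, so n ~= 3.1623 or n ~= -3.1623.
Neither value makes a denominator zero (n != -4, n != -1), so both are valid.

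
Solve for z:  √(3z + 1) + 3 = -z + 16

Isolate the radical: √(3z + 1) = -z + 13.
Square both sides: 3z + 1 = (-z + 13)².
Expand and rearrange: z² - 29z + 168 = 0.
Solving gives z = 21 or z = 8.
Check each candidate in the original equation:
  z = 21: √(64) = 8, while -z + 13 = -8 — extraneous.
  z = 8: √(25) = 5, while -z + 13 = 5 — valid.

z = 8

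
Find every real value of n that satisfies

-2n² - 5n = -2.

Rearrange to standard form: -2n² - 5n + 2 = 0.
Discriminant: (-5)² − 4·(-2)·2 = 41.
Quadratic formula: n = (5 ± √41) / (-4).
So n = -√(41)/4 - 5/4 ≈ -2.8508 or n = -5/4 + √(41)/4 ≈ 0.3508.

n = -2.8508 or n = 0.3508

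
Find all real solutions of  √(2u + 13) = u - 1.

u = 6

Square both sides: 2u + 13 = (u - 1)².
Expand and rearrange: u² - 4u - 12 = 0.
Solving gives u = 6 or u = -2.
Check each candidate in the original equation:
  u = 6: √(25) = 5, while u - 1 = 5 — valid.
  u = -2: √(9) = 3, while u - 1 = -3 — extraneous.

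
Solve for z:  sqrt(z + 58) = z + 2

Square both sides: z + 58 = (z + 2)^2.
Expand and rearrange: z^2 + 3z - 54 = 0.
Solving gives z = 6 or z = -9.
Check each candidate in the original equation:
  z = 6: sqrt(64) = 8, while z + 2 = 8 — valid.
  z = -9: sqrt(49) = 7, while z + 2 = -7 — extraneous.

z = 6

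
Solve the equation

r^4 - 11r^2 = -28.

r = -2.6458 or r = -2 or r = 2 or r = 2.6458

Let u = r^2. The equation becomes u^2 - 11u + 28 = 0.
Factor: (u - 4)(u - 7) = 0, so u = 4 or u = 7.
r^2 = 4 gives r = +/-2.
r^2 = 7 gives r = +/-sqrt(7) ~= +/-2.6458.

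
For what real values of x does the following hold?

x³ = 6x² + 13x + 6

x = -1 or x = -0.772 or x = 7.772

Rearrange: x³ - 6x² - 13x - 6 = 0.
Possible rational roots are divisors of -6. Testing x = -1 gives 0, so (x + 1) is a factor.
Divide: x³ - 6x² - 13x - 6 = (x + 1)(x² - 7x - 6).
Apply the quadratic formula to x² - 7x - 6 = 0: x = (7 ± √73)/2, i.e. x ≈ 7.772 or x ≈ -0.772.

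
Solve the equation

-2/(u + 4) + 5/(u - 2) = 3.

u = -4.5311 or u = 3.5311

Multiply both sides by (u + 4)(u - 2):
-2(u - 2) + 5(u + 4) = 3(u + 4)(u - 2).
Expand and collect terms: 3u² + 3u - 48 = 0.
By the quadratic formula, u = (-3 ± √585) / 6, so u ≈ 3.5311 or u ≈ -4.5311.
Neither value makes a denominator zero (u ≠ -4, u ≠ 2), so both are valid.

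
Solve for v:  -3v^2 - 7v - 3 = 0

Discriminant: (-7)^2 - 4*(-3)*(-3) = 13.
Quadratic formula: v = (7 +/- sqrt(13)) / (-6).
So v = -7/6 - sqrt(13)/6 ~= -1.7676 or v = -7/6 + sqrt(13)/6 ~= -0.5657.

v = -1.7676 or v = -0.5657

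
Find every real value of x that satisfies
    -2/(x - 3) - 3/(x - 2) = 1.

x = -2.6458 or x = 2.6458

Multiply both sides by (x - 3)(x - 2):
-2(x - 2) - 3(x - 3) = (x - 3)(x - 2).
Expand and collect terms: x^2 - 7 = 0.
By the quadratic formula, x = (0 +/- sqrt(28)) / 2, so x ~= 2.6458 or x ~= -2.6458.
Neither value makes a denominator zero (x != 3, x != 2), so both are valid.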